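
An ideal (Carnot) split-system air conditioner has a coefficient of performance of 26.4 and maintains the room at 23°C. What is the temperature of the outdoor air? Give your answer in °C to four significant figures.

34.22 °C

COP_R = T_C/(T_H − T_C) gives T_H − T_C = T_C/COP.
With T_C = 296.15 K, T_H = 296.15 × (1 + 1/26.4) = 307.37 K.
Converting, 307.37 K = 34.22°C.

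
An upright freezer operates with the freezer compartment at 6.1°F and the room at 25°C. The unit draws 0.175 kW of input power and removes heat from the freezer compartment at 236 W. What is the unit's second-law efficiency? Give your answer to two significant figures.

Converting, Q̇_C = 236.0 W = 0.2360 kW, so COP_actual = Q̇_C/Ẇ = 0.2360/0.1750 = 1.349.
In absolute terms T_C = 258.76 K and T_H = 298.15 K, so ΔT = 39.39 K.
COP_Carnot = T_C/ΔT = 258.76/39.39 = 6.569.
η_II = COP_actual/COP_Carnot = 1.349/6.569 = 0.2053.

0.21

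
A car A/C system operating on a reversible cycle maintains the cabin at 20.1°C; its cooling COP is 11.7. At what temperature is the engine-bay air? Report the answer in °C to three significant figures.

45.2 °C

COP_R = T_C/(T_H − T_C) gives T_H − T_C = T_C/COP.
With T_C = 293.25 K, T_H = 293.25 × (1 + 1/11.7) = 318.31 K.
Converting, 318.31 K = 45.16°C.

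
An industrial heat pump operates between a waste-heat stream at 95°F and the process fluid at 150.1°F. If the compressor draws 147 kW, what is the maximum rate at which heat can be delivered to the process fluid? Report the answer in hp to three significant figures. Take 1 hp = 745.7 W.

In absolute terms T_C = 308.15 K and T_H = 338.76 K, so ΔT = 30.61 K.
COP_Carnot = T_H/ΔT = 338.76/30.61 = 11.07.
Q̇_max = COP_Carnot × Ẇ = 11.07 × 147.0 kW = 1627 kW = 2182 hp.

2180 hp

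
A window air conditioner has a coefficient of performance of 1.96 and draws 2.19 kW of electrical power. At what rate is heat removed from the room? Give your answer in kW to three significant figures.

Q̇_C = COP × Ẇ = 1.96 × 2.190 = 4.292 kW.

4.29 kW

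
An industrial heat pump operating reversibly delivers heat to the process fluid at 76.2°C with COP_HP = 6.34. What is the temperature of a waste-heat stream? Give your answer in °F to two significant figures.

70 °F

COP_HP = T_H/(T_H − T_C) gives T_H − T_C = T_H/COP.
With T_H = 349.35 K, T_C = 349.35 × (1 − 1/6.34) = 294.25 K.
Converting, 294.25 K = 69.98°F.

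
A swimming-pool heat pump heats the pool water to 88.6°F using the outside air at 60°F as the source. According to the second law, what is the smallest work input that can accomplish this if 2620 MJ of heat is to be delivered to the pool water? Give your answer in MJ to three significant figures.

137 MJ

In absolute terms T_C = 288.71 K and T_H = 304.59 K, so ΔT = 15.89 K.
The reversible limit is COP_HP = T_H/ΔT = 19.17, so W_min = Q_H/COP = Q_H·ΔT/T_H.
W_min = 2620 × 15.89/304.59 = 136.7 MJ.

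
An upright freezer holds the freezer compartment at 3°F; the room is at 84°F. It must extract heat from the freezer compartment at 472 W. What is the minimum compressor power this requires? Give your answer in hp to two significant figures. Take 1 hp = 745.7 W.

0.11 hp

In absolute terms T_C = 257.04 K and T_H = 302.04 K, so ΔT = 45.00 K.
COP_Carnot = T_C/ΔT = 257.04/45.00 = 5.712.
Ẇ_min = Q̇/COP_Carnot = 472.0/5.712 = 82.63 W = 0.1108 hp.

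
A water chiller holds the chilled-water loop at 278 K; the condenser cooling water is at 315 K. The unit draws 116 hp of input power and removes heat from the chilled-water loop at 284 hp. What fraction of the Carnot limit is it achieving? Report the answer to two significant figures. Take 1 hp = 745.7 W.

COP_actual = Q̇_C/Ẇ = 284.0/116.0 = 2.448.
The reservoir spacing is ΔT = 315 − 278 = 37.00 K.
COP_Carnot = T_C/ΔT = 278.00/37.00 = 7.514.
η_II = COP_actual/COP_Carnot = 2.448/7.514 = 0.3258.

0.33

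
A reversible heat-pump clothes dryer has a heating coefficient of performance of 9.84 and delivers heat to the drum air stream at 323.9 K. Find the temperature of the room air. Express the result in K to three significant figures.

COP_HP = T_H/(T_H − T_C) gives T_H − T_C = T_H/COP.
With T_H = 323.90 K, T_C = 323.90 × (1 − 1/9.84) = 290.98 K.

291 K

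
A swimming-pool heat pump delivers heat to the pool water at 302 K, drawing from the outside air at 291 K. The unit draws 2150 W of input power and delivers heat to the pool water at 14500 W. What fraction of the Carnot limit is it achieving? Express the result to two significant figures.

0.25

COP_actual = Q̇_H/Ẇ = 14500/2150 = 6.744.
The reservoir spacing is ΔT = 302 − 291 = 11.00 K.
COP_Carnot = T_H/ΔT = 302.00/11.00 = 27.45.
η_II = COP_actual/COP_Carnot = 6.744/27.45 = 0.2456.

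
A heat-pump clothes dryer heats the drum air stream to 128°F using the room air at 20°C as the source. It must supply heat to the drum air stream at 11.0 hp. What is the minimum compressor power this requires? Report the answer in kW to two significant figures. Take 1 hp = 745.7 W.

0.84 kW

In absolute terms T_C = 293.15 K and T_H = 326.48 K, so ΔT = 33.33 K.
COP_Carnot = T_H/ΔT = 326.48/33.33 = 9.795.
Ẇ_min = Q̇/COP_Carnot = 11.00/9.795 = 1.123 hp = 0.8375 kW.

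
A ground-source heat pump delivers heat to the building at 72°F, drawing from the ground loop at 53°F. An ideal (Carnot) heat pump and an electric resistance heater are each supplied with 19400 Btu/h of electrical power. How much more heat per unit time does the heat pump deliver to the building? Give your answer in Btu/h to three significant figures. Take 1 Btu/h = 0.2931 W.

In absolute terms T_C = 284.82 K and T_H = 295.37 K, so ΔT = 10.56 K.
COP_Carnot = T_H/ΔT = 295.37/10.56 = 27.98.
The heat pump delivers Q̇_H = COP × Ẇ = 542900 Btu/h; the resistance heater delivers Ẇ = 19400 Btu/h.
Extra = (COP − 1)·Ẇ = 523500 Btu/h.

523000 Btu/h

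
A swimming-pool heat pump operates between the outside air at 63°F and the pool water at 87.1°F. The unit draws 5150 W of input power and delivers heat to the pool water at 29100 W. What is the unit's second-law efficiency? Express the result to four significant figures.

0.2491

COP_actual = Q̇_H/Ẇ = 29100/5150 = 5.650.
In absolute terms T_C = 290.37 K and T_H = 303.76 K, so ΔT = 13.39 K.
COP_Carnot = T_H/ΔT = 303.76/13.39 = 22.69.
η_II = COP_actual/COP_Carnot = 5.650/22.69 = 0.2491.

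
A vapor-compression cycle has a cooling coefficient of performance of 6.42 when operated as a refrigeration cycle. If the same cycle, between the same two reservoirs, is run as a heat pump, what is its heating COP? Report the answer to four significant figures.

The first law on one cycle gives Q_H = Q_C + W, so Q_H/W = Q_C/W + 1.
COP_HP = COP_R + 1 = 6.42 + 1 = 7.42.

7.420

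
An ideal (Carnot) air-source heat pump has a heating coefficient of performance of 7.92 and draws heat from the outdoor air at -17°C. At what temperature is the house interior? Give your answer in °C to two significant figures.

COP_HP = T_H/(T_H − T_C) rearranges to T_H = COP·T_C/(COP − 1).
With T_C = 256.15 K, T_H = 7.92 × 256.15/6.920 = 293.17 K.
Converting, 293.17 K = 20.02°C.

20 °C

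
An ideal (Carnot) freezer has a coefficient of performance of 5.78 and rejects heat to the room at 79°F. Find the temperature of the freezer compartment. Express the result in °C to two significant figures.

For a Carnot refrigerator COP_R = T_C/(T_H − T_C), so T_C = COP·T_H/(1 + COP).
With T_H = 299.26 K, T_C = 5.78 × 299.26/6.780 = 255.12 K.
Converting, 255.12 K = -18.03°C.

-18 °C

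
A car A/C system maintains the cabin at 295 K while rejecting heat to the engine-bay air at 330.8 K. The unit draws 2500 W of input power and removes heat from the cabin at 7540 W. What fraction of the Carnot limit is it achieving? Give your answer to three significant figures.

0.366

COP_actual = Q̇_C/Ẇ = 7540/2500 = 3.016.
The reservoir spacing is ΔT = 330.8 − 295 = 35.80 K.
COP_Carnot = T_C/ΔT = 295.00/35.80 = 8.240.
η_II = COP_actual/COP_Carnot = 3.016/8.240 = 0.3660.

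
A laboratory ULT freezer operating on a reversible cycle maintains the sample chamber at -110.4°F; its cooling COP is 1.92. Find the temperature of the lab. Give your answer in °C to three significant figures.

COP_R = T_C/(T_H − T_C) gives T_H − T_C = T_C/COP.
With T_C = 194.04 K, T_H = 194.04 × (1 + 1/1.92) = 295.10 K.
Converting, 295.10 K = 21.95°C.

22.0 °C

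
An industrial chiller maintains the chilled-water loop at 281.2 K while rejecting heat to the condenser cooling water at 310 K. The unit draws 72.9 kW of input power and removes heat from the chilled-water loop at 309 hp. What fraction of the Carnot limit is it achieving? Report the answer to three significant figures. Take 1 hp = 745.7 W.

Converting, Q̇_C = 309.0 hp = 230.4 kW, so COP_actual = Q̇_C/Ẇ = 230.4/72.90 = 3.161.
The reservoir spacing is ΔT = 310 − 281.2 = 28.80 K.
COP_Carnot = T_C/ΔT = 281.20/28.80 = 9.764.
η_II = COP_actual/COP_Carnot = 3.161/9.764 = 0.3237.

0.324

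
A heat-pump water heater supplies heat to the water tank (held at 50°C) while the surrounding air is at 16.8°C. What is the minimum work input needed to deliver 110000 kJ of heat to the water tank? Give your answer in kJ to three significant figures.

In absolute terms T_C = 289.95 K and T_H = 323.15 K, so ΔT = 33.20 K.
The reversible limit is COP_HP = T_H/ΔT = 9.733, so W_min = Q_H/COP = Q_H·ΔT/T_H.
W_min = 110000 × 33.20/323.15 = 11300 kJ.

11300 kJ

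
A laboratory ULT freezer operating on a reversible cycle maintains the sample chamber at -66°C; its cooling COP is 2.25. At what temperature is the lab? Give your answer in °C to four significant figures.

COP_R = T_C/(T_H − T_C) gives T_H − T_C = T_C/COP.
With T_C = 207.15 K, T_H = 207.15 × (1 + 1/2.25) = 299.22 K.
Converting, 299.22 K = 26.07°C.

26.07 °C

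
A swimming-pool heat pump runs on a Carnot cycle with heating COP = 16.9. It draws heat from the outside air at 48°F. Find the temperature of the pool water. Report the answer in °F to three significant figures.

79.9 °F

COP_HP = T_H/(T_H − T_C) rearranges to T_H = COP·T_C/(COP − 1).
With T_C = 282.04 K, T_H = 16.9 × 282.04/15.90 = 299.78 K.
Converting, 299.78 K = 79.93°F.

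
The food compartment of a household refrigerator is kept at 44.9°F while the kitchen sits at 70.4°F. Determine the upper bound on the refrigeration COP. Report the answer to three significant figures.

19.8

In absolute terms T_C = 280.32 K and T_H = 294.48 K, so ΔT = 14.17 K.
For a reversible cycle, COP_Carnot = T_C/ΔT = 280.32/14.17 = 19.79.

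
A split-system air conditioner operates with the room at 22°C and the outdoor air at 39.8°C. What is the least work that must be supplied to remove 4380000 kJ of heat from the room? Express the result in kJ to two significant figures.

In absolute terms T_C = 295.15 K and T_H = 312.95 K, so ΔT = 17.80 K.
The reversible limit is COP_R = T_C/ΔT = 16.58, so W_min = Q_C/COP = Q_C·ΔT/T_C.
W_min = 4380000 × 17.80/295.15 = 264200 kJ.

260000 kJ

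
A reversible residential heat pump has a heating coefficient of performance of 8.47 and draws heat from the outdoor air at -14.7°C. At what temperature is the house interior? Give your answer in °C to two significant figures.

COP_HP = T_H/(T_H − T_C) rearranges to T_H = COP·T_C/(COP − 1).
With T_C = 258.45 K, T_H = 8.47 × 258.45/7.470 = 293.05 K.
Converting, 293.05 K = 19.90°C.

20 °C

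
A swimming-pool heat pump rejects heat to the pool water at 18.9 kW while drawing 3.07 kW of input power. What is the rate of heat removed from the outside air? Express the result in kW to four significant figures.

15.83 kW

For a cyclic device the first law requires Q̇_H = Q̇_C + Ẇ.
Q̇_C = Q̇_H − Ẇ = 15.83 kW.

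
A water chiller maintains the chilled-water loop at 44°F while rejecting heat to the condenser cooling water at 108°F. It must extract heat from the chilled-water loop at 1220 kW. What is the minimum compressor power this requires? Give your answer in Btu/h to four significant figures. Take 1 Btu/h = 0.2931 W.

528900 Btu/h

In absolute terms T_C = 279.82 K and T_H = 315.37 K, so ΔT = 35.56 K.
COP_Carnot = T_C/ΔT = 279.82/35.56 = 7.870.
Ẇ_min = Q̇/COP_Carnot = 1220/7.870 = 155.0 kW = 528900 Btu/h.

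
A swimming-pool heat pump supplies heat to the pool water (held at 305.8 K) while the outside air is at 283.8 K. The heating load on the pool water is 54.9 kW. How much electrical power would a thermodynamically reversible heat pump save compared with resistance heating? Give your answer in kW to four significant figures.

The reservoir spacing is ΔT = 305.8 − 283.8 = 22.00 K.
COP_Carnot = T_H/ΔT = 305.80/22.00 = 13.90.
Resistance heating needs Ẇ_res = Q̇_H = 54.90 kW; the reversible heat pump needs only Ẇ_hp = Q̇_H/COP = 3.950 kW.
Saving = 54.90 − 3.950 = 50.95 kW.

50.95 kW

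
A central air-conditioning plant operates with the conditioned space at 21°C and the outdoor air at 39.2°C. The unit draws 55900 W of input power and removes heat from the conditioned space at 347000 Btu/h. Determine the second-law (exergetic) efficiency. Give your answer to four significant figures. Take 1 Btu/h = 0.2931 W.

Converting, Q̇_C = 347000 Btu/h = 101700 W, so COP_actual = Q̇_C/Ẇ = 101700/55900 = 1.819.
In absolute terms T_C = 294.15 K and T_H = 312.35 K, so ΔT = 18.20 K.
COP_Carnot = T_C/ΔT = 294.15/18.20 = 16.16.
η_II = COP_actual/COP_Carnot = 1.819/16.16 = 0.1126.

0.1126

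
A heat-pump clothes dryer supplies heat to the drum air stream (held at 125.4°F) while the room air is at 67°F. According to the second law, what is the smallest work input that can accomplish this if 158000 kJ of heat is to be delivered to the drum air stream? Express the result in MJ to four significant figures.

In absolute terms T_C = 292.59 K and T_H = 325.04 K, so ΔT = 32.44 K.
The reversible limit is COP_HP = T_H/ΔT = 10.02, so W_min = Q_H/COP = Q_H·ΔT/T_H.
W_min = 158000 × 32.44/325.04 = 15770 kJ = 15.77 MJ.

15.77 MJ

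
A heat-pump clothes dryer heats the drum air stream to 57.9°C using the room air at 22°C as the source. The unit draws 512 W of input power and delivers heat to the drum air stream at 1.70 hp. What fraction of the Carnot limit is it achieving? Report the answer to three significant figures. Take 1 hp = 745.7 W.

Converting, Q̇_H = 1.700 hp = 1268 W, so COP_actual = Q̇_H/Ẇ = 1268/512.0 = 2.476.
In absolute terms T_C = 295.15 K and T_H = 331.05 K, so ΔT = 35.90 K.
COP_Carnot = T_H/ΔT = 331.05/35.90 = 9.221.
η_II = COP_actual/COP_Carnot = 2.476/9.221 = 0.2685.

0.268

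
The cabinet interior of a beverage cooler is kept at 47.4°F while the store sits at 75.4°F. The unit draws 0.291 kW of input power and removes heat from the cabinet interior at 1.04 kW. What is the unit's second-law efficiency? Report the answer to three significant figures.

COP_actual = Q̇_C/Ẇ = 1.040/0.2910 = 3.574.
In absolute terms T_C = 281.71 K and T_H = 297.26 K, so ΔT = 15.56 K.
COP_Carnot = T_C/ΔT = 281.71/15.56 = 18.11.
η_II = COP_actual/COP_Carnot = 3.574/18.11 = 0.1973.

0.197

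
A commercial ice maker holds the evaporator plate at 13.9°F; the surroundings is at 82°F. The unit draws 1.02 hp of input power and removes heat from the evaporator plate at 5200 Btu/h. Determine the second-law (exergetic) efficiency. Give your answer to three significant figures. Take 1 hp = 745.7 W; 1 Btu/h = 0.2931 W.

Converting, Q̇_C = 5200 Btu/h = 2.044 hp, so COP_actual = Q̇_C/Ẇ = 2.044/1.020 = 2.004.
In absolute terms T_C = 263.09 K and T_H = 300.93 K, so ΔT = 37.83 K.
COP_Carnot = T_C/ΔT = 263.09/37.83 = 6.954.
η_II = COP_actual/COP_Carnot = 2.004/6.954 = 0.2881.

0.288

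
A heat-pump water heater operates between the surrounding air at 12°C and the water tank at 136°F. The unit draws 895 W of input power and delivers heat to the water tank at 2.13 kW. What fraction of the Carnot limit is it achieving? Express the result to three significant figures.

0.329

Converting, Q̇_H = 2.130 kW = 2130 W, so COP_actual = Q̇_H/Ẇ = 2130/895.0 = 2.380.
In absolute terms T_C = 285.15 K and T_H = 330.93 K, so ΔT = 45.78 K.
COP_Carnot = T_H/ΔT = 330.93/45.78 = 7.229.
η_II = COP_actual/COP_Carnot = 2.380/7.229 = 0.3292.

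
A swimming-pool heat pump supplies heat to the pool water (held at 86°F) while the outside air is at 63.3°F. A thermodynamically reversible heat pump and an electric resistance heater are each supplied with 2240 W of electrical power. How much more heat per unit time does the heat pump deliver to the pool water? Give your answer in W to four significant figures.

In absolute terms T_C = 290.54 K and T_H = 303.15 K, so ΔT = 12.61 K.
COP_Carnot = T_H/ΔT = 303.15/12.61 = 24.04.
The heat pump delivers Q̇_H = COP × Ẇ = 53850 W; the resistance heater delivers Ẇ = 2240 W.
Extra = (COP − 1)·Ẇ = 51610 W.

51610 W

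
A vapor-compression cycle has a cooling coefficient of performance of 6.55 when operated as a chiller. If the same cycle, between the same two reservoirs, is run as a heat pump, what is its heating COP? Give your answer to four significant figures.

The first law on one cycle gives Q_H = Q_C + W, so Q_H/W = Q_C/W + 1.
COP_HP = COP_R + 1 = 6.55 + 1 = 7.55.

7.550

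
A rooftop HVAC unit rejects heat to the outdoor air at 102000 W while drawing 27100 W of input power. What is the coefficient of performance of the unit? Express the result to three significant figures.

The first law gives Q̇_H = Q̇_C + Ẇ, so the three rates are Q̇_C = 74900, Q̇_H = 102000, Ẇ = 27100 W.
COP_R = Q̇_C/Ẇ = 74900/27100 = 2.764.

2.76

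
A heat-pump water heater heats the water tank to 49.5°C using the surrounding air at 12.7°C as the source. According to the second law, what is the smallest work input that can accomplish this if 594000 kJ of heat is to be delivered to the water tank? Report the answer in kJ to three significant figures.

67700 kJ

In absolute terms T_C = 285.85 K and T_H = 322.65 K, so ΔT = 36.80 K.
The reversible limit is COP_HP = T_H/ΔT = 8.768, so W_min = Q_H/COP = Q_H·ΔT/T_H.
W_min = 594000 × 36.80/322.65 = 67750 kJ.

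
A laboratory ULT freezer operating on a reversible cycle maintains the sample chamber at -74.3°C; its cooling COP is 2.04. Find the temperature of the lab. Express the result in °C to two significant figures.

COP_R = T_C/(T_H − T_C) gives T_H − T_C = T_C/COP.
With T_C = 198.85 K, T_H = 198.85 × (1 + 1/2.04) = 296.33 K.
Converting, 296.33 K = 23.18°C.

23 °C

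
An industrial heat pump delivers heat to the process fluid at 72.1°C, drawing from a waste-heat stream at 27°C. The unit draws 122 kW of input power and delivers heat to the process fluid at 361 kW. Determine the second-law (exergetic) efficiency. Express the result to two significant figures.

0.39

COP_actual = Q̇_H/Ẇ = 361.0/122.0 = 2.959.
In absolute terms T_C = 300.15 K and T_H = 345.25 K, so ΔT = 45.10 K.
COP_Carnot = T_H/ΔT = 345.25/45.10 = 7.655.
η_II = COP_actual/COP_Carnot = 2.959/7.655 = 0.3865.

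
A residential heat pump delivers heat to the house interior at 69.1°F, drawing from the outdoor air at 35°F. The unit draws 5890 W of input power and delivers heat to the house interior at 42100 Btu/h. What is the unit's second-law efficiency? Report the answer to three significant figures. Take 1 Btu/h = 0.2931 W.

Converting, Q̇_H = 42100 Btu/h = 12340 W, so COP_actual = Q̇_H/Ẇ = 12340/5890 = 2.095.
In absolute terms T_C = 274.82 K and T_H = 293.76 K, so ΔT = 18.94 K.
COP_Carnot = T_H/ΔT = 293.76/18.94 = 15.51.
η_II = COP_actual/COP_Carnot = 2.095/15.51 = 0.1351.

0.135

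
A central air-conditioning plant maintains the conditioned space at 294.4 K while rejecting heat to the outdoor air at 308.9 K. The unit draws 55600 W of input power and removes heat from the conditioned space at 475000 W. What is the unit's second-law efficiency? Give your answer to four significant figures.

0.4208

COP_actual = Q̇_C/Ẇ = 475000/55600 = 8.543.
The reservoir spacing is ΔT = 308.9 − 294.4 = 14.50 K.
COP_Carnot = T_C/ΔT = 294.40/14.50 = 20.30.
η_II = COP_actual/COP_Carnot = 8.543/20.30 = 0.4208.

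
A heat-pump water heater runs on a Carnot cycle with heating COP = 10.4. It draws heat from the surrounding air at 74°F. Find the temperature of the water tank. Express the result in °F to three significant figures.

COP_HP = T_H/(T_H − T_C) rearranges to T_H = COP·T_C/(COP − 1).
With T_C = 296.48 K, T_H = 10.4 × 296.48/9.400 = 328.02 K.
Converting, 328.02 K = 130.77°F.

131 °F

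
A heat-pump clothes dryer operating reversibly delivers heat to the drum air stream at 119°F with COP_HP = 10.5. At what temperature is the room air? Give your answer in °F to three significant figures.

63.9 °F

COP_HP = T_H/(T_H − T_C) gives T_H − T_C = T_H/COP.
With T_H = 321.48 K, T_C = 321.48 × (1 − 1/10.5) = 290.87 K.
Converting, 290.87 K = 63.89°F.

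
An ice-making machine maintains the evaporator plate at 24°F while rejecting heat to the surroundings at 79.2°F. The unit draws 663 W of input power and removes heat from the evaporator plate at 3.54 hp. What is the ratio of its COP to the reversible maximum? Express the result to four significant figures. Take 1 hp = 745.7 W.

Converting, Q̇_C = 3.540 hp = 2640 W, so COP_actual = Q̇_C/Ẇ = 2640/663.0 = 3.982.
In absolute terms T_C = 268.71 K and T_H = 299.37 K, so ΔT = 30.67 K.
COP_Carnot = T_C/ΔT = 268.71/30.67 = 8.762.
η_II = COP_actual/COP_Carnot = 3.982/8.762 = 0.4544.

0.4544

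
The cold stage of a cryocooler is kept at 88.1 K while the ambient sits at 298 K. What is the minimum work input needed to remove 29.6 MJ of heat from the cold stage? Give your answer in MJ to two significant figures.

71 MJ

The reservoir spacing is ΔT = 298 − 88.1 = 209.9 K.
The reversible limit is COP_R = T_C/ΔT = 0.4197, so W_min = Q_C/COP = Q_C·ΔT/T_C.
W_min = 29.60 × 209.9/88.10 = 70.52 MJ.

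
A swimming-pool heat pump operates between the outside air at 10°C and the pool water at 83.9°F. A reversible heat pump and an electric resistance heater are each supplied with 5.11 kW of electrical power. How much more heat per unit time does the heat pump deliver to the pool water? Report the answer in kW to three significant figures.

76.8 kW

In absolute terms T_C = 283.15 K and T_H = 301.98 K, so ΔT = 18.83 K.
COP_Carnot = T_H/ΔT = 301.98/18.83 = 16.03.
The heat pump delivers Q̇_H = COP × Ẇ = 81.94 kW; the resistance heater delivers Ẇ = 5.110 kW.
Extra = (COP − 1)·Ẇ = 76.83 kW.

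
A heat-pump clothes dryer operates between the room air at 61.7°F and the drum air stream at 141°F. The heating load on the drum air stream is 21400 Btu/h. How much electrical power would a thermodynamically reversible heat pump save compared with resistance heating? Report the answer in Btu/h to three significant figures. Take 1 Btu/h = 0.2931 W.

In absolute terms T_C = 289.65 K and T_H = 333.71 K, so ΔT = 44.06 K.
COP_Carnot = T_H/ΔT = 333.71/44.06 = 7.575.
Resistance heating needs Ẇ_res = Q̇_H = 21400 Btu/h; the reversible heat pump needs only Ẇ_hp = Q̇_H/COP = 2825 Btu/h.
Saving = 21400 − 2825 = 18570 Btu/h.

18600 Btu/h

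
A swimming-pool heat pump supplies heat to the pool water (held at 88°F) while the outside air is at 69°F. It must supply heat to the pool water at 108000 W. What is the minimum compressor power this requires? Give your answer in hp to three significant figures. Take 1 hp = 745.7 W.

In absolute terms T_C = 293.71 K and T_H = 304.26 K, so ΔT = 10.56 K.
COP_Carnot = T_H/ΔT = 304.26/10.56 = 28.82.
Ẇ_min = Q̇/COP_Carnot = 108000/28.82 = 3747 W = 5.025 hp.

5.02 hp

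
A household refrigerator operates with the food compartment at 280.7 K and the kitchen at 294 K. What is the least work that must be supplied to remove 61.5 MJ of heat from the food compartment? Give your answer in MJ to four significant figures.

The reservoir spacing is ΔT = 294 − 280.7 = 13.30 K.
The reversible limit is COP_R = T_C/ΔT = 21.11, so W_min = Q_C/COP = Q_C·ΔT/T_C.
W_min = 61.50 × 13.30/280.70 = 2.914 MJ.

2.914 MJ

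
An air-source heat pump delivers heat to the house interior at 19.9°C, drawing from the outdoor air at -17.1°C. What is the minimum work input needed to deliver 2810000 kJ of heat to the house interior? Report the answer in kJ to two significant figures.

In absolute terms T_C = 256.05 K and T_H = 293.05 K, so ΔT = 37.00 K.
The reversible limit is COP_HP = T_H/ΔT = 7.920, so W_min = Q_H/COP = Q_H·ΔT/T_H.
W_min = 2810000 × 37.00/293.05 = 354800 kJ.

350000 kJ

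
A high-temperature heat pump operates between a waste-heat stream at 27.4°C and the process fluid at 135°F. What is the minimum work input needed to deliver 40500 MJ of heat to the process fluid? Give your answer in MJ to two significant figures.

3700 MJ

In absolute terms T_C = 300.55 K and T_H = 330.37 K, so ΔT = 29.82 K.
The reversible limit is COP_HP = T_H/ΔT = 11.08, so W_min = Q_H/COP = Q_H·ΔT/T_H.
W_min = 40500 × 29.82/330.37 = 3656 MJ.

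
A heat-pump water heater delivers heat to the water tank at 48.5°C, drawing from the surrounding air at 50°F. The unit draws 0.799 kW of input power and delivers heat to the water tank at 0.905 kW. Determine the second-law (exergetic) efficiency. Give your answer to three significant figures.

0.136

COP_actual = Q̇_H/Ẇ = 0.9050/0.7990 = 1.133.
In absolute terms T_C = 283.15 K and T_H = 321.65 K, so ΔT = 38.50 K.
COP_Carnot = T_H/ΔT = 321.65/38.50 = 8.355.
η_II = COP_actual/COP_Carnot = 1.133/8.355 = 0.1356.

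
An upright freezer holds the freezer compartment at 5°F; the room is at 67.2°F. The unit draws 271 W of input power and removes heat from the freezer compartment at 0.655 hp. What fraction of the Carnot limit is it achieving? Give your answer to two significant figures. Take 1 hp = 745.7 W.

0.24

Converting, Q̇_C = 0.6550 hp = 488.4 W, so COP_actual = Q̇_C/Ẇ = 488.4/271.0 = 1.802.
In absolute terms T_C = 258.15 K and T_H = 292.71 K, so ΔT = 34.56 K.
COP_Carnot = T_C/ΔT = 258.15/34.56 = 7.471.
η_II = COP_actual/COP_Carnot = 1.802/7.471 = 0.2413.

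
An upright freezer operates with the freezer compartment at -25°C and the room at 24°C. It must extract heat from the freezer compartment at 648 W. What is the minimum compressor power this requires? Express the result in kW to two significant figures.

In absolute terms T_C = 248.15 K and T_H = 297.15 K, so ΔT = 49.00 K.
COP_Carnot = T_C/ΔT = 248.15/49.00 = 5.064.
Ẇ_min = Q̇/COP_Carnot = 648.0/5.064 = 128.0 W = 0.1280 kW.

0.13 kW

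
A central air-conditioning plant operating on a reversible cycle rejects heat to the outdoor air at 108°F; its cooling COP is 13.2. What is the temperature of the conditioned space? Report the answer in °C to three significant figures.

20.0 °C

For a Carnot refrigerator COP_R = T_C/(T_H − T_C), so T_C = COP·T_H/(1 + COP).
With T_H = 315.37 K, T_C = 13.2 × 315.37/14.20 = 293.16 K.
Converting, 293.16 K = 20.01°C.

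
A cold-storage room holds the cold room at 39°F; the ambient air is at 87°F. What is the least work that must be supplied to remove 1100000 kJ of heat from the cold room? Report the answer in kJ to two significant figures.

In absolute terms T_C = 277.04 K and T_H = 303.71 K, so ΔT = 26.67 K.
The reversible limit is COP_R = T_C/ΔT = 10.39, so W_min = Q_C/COP = Q_C·ΔT/T_C.
W_min = 1100000 × 26.67/277.04 = 105900 kJ.

110000 kJ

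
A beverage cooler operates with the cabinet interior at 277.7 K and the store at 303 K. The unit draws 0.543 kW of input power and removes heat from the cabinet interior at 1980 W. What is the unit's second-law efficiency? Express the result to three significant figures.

Converting, Q̇_C = 1980 W = 1.980 kW, so COP_actual = Q̇_C/Ẇ = 1.980/0.5430 = 3.646.
The reservoir spacing is ΔT = 303 − 277.7 = 25.30 K.
COP_Carnot = T_C/ΔT = 277.70/25.30 = 10.98.
η_II = COP_actual/COP_Carnot = 3.646/10.98 = 0.3322.

0.332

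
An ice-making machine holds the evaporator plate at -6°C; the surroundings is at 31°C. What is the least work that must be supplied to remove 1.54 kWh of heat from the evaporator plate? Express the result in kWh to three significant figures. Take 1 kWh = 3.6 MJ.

0.213 kWh

In absolute terms T_C = 267.15 K and T_H = 304.15 K, so ΔT = 37.00 K.
The reversible limit is COP_R = T_C/ΔT = 7.220, so W_min = Q_C/COP = Q_C·ΔT/T_C.
W_min = 1.540 × 37.00/267.15 = 0.2133 kWh.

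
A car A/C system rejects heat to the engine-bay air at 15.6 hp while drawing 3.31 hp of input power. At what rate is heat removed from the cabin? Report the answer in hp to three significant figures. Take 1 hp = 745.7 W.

12.3 hp

For a cyclic device the first law requires Q̇_H = Q̇_C + Ẇ.
Q̇_C = Q̇_H − Ẇ = 12.29 hp.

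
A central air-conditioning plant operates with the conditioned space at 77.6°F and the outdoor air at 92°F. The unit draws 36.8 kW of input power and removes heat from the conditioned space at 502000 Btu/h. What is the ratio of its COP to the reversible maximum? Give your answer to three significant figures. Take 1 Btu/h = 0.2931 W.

0.107

Converting, Q̇_C = 502000 Btu/h = 147.1 kW, so COP_actual = Q̇_C/Ẇ = 147.1/36.80 = 3.998.
In absolute terms T_C = 298.48 K and T_H = 306.48 K, so ΔT = 8.000 K.
COP_Carnot = T_C/ΔT = 298.48/8.000 = 37.31.
η_II = COP_actual/COP_Carnot = 3.998/37.31 = 0.1072.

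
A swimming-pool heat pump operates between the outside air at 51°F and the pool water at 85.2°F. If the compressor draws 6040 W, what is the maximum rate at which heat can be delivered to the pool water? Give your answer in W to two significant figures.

In absolute terms T_C = 283.71 K and T_H = 302.71 K, so ΔT = 19.00 K.
COP_Carnot = T_H/ΔT = 302.71/19.00 = 15.93.
Q̇_max = COP_Carnot × Ẇ = 15.93 × 6040 W = 96230 W.

96000 W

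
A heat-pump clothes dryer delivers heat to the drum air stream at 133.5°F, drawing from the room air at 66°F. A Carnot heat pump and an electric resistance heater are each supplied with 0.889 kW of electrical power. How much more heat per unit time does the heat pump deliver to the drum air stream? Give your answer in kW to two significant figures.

6.9 kW

In absolute terms T_C = 292.04 K and T_H = 329.54 K, so ΔT = 37.50 K.
COP_Carnot = T_H/ΔT = 329.54/37.50 = 8.788.
The heat pump delivers Q̇_H = COP × Ẇ = 7.812 kW; the resistance heater delivers Ẇ = 0.8890 kW.
Extra = (COP − 1)·Ẇ = 6.923 kW.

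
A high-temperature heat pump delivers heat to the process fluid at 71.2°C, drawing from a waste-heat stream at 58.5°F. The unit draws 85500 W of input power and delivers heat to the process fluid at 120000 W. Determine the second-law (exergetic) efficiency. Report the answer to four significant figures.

0.2302

COP_actual = Q̇_H/Ẇ = 120000/85500 = 1.404.
In absolute terms T_C = 287.87 K and T_H = 344.35 K, so ΔT = 56.48 K.
COP_Carnot = T_H/ΔT = 344.35/56.48 = 6.097.
η_II = COP_actual/COP_Carnot = 1.404/6.097 = 0.2302.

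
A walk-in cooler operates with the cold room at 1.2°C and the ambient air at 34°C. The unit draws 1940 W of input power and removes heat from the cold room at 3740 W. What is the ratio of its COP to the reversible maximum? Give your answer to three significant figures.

0.230

COP_actual = Q̇_C/Ẇ = 3740/1940 = 1.928.
In absolute terms T_C = 274.35 K and T_H = 307.15 K, so ΔT = 32.80 K.
COP_Carnot = T_C/ΔT = 274.35/32.80 = 8.364.
η_II = COP_actual/COP_Carnot = 1.928/8.364 = 0.2305.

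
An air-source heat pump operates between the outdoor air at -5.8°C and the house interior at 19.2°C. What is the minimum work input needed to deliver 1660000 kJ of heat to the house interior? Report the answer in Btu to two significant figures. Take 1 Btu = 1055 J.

130000 Btu

In absolute terms T_C = 267.35 K and T_H = 292.35 K, so ΔT = 25.00 K.
The reversible limit is COP_HP = T_H/ΔT = 11.69, so W_min = Q_H/COP = Q_H·ΔT/T_H.
W_min = 1660000 × 25.00/292.35 = 142000 kJ = 134600 Btu.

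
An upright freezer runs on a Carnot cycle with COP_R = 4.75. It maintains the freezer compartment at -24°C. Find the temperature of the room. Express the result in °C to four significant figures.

COP_R = T_C/(T_H − T_C) gives T_H − T_C = T_C/COP.
With T_C = 249.15 K, T_H = 249.15 × (1 + 1/4.75) = 301.60 K.
Converting, 301.60 K = 28.45°C.

28.45 °C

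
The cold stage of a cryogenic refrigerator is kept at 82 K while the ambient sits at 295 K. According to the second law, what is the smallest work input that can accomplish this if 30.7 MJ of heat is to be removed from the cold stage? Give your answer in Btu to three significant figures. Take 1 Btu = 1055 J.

75600 Btu

The reservoir spacing is ΔT = 295 − 82 = 213.0 K.
The reversible limit is COP_R = T_C/ΔT = 0.3850, so W_min = Q_C/COP = Q_C·ΔT/T_C.
W_min = 30.70 × 213.0/82.00 = 79.75 MJ = 75590 Btu.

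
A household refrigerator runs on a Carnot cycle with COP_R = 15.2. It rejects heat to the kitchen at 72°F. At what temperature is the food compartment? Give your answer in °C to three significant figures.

3.99 °C

For a Carnot refrigerator COP_R = T_C/(T_H − T_C), so T_C = COP·T_H/(1 + COP).
With T_H = 295.37 K, T_C = 15.2 × 295.37/16.20 = 277.14 K.
Converting, 277.14 K = 3.99°C.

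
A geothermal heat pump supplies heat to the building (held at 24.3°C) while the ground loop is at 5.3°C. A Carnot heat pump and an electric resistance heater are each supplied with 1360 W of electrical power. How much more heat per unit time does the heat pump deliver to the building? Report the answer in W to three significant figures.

In absolute terms T_C = 278.45 K and T_H = 297.45 K, so ΔT = 19.00 K.
COP_Carnot = T_H/ΔT = 297.45/19.00 = 15.66.
The heat pump delivers Q̇_H = COP × Ẇ = 21290 W; the resistance heater delivers Ẇ = 1360 W.
Extra = (COP − 1)·Ẇ = 19930 W.

19900 W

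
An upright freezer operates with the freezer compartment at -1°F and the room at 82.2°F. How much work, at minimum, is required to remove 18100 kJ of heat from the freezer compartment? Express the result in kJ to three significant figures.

In absolute terms T_C = 254.82 K and T_H = 301.04 K, so ΔT = 46.22 K.
The reversible limit is COP_R = T_C/ΔT = 5.513, so W_min = Q_C/COP = Q_C·ΔT/T_C.
W_min = 18100 × 46.22/254.82 = 3283 kJ.

3280 kJ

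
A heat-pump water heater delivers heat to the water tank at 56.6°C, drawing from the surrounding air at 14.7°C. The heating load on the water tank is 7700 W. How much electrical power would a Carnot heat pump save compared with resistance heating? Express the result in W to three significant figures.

In absolute terms T_C = 287.85 K and T_H = 329.75 K, so ΔT = 41.90 K.
COP_Carnot = T_H/ΔT = 329.75/41.90 = 7.870.
Resistance heating needs Ẇ_res = Q̇_H = 7700 W; the reversible heat pump needs only Ẇ_hp = Q̇_H/COP = 978.4 W.
Saving = 7700 − 978.4 = 6722 W.

6720 W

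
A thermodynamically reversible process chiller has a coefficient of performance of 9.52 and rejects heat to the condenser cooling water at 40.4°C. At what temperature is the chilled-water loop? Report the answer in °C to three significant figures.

For a Carnot refrigerator COP_R = T_C/(T_H − T_C), so T_C = COP·T_H/(1 + COP).
With T_H = 313.55 K, T_C = 9.52 × 313.55/10.52 = 283.74 K.
Converting, 283.74 K = 10.59°C.

10.6 °C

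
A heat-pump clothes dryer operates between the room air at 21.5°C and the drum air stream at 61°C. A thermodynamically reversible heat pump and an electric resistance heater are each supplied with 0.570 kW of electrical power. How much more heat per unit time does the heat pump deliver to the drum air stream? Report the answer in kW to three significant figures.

In absolute terms T_C = 294.65 K and T_H = 334.15 K, so ΔT = 39.50 K.
COP_Carnot = T_H/ΔT = 334.15/39.50 = 8.459.
The heat pump delivers Q̇_H = COP × Ẇ = 4.822 kW; the resistance heater delivers Ẇ = 0.5700 kW.
Extra = (COP − 1)·Ẇ = 4.252 kW.

4.25 kW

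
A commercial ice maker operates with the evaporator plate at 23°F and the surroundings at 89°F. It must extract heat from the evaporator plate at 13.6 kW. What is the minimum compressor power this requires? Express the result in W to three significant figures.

In absolute terms T_C = 268.15 K and T_H = 304.82 K, so ΔT = 36.67 K.
COP_Carnot = T_C/ΔT = 268.15/36.67 = 7.313.
Ẇ_min = Q̇/COP_Carnot = 13.60/7.313 = 1.860 kW = 1860 W.

1860 W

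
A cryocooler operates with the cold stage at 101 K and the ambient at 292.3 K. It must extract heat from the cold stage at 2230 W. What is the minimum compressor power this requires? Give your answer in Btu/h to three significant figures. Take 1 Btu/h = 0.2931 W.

14400 Btu/h

The reservoir spacing is ΔT = 292.3 − 101 = 191.3 K.
COP_Carnot = T_C/ΔT = 101.00/191.3 = 0.5280.
Ẇ_min = Q̇/COP_Carnot = 2230/0.5280 = 4224 W = 14410 Btu/h.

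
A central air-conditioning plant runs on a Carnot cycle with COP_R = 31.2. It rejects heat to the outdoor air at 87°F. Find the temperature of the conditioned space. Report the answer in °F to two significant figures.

70 °F

For a Carnot refrigerator COP_R = T_C/(T_H − T_C), so T_C = COP·T_H/(1 + COP).
With T_H = 303.71 K, T_C = 31.2 × 303.71/32.20 = 294.27 K.
Converting, 294.27 K = 70.02°F.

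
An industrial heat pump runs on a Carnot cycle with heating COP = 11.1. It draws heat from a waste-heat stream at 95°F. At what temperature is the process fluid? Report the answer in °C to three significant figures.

COP_HP = T_H/(T_H − T_C) rearranges to T_H = COP·T_C/(COP − 1).
With T_C = 308.15 K, T_H = 11.1 × 308.15/10.10 = 338.66 K.
Converting, 338.66 K = 65.51°C.

65.5 °C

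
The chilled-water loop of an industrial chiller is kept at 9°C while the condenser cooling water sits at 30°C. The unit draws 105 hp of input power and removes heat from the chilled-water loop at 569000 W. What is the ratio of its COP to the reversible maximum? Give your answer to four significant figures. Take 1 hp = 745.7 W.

Converting, Q̇_C = 569000 W = 763.0 hp, so COP_actual = Q̇_C/Ẇ = 763.0/105.0 = 7.267.
In absolute terms T_C = 282.15 K and T_H = 303.15 K, so ΔT = 21.00 K.
COP_Carnot = T_C/ΔT = 282.15/21.00 = 13.44.
η_II = COP_actual/COP_Carnot = 7.267/13.44 = 0.5409.

0.5409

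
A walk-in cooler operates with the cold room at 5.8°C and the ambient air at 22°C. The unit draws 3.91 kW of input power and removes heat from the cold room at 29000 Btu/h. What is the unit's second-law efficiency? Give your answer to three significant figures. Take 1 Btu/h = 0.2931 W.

0.126

Converting, Q̇_C = 29000 Btu/h = 8.500 kW, so COP_actual = Q̇_C/Ẇ = 8.500/3.910 = 2.174.
In absolute terms T_C = 278.95 K and T_H = 295.15 K, so ΔT = 16.20 K.
COP_Carnot = T_C/ΔT = 278.95/16.20 = 17.22.
η_II = COP_actual/COP_Carnot = 2.174/17.22 = 0.1262.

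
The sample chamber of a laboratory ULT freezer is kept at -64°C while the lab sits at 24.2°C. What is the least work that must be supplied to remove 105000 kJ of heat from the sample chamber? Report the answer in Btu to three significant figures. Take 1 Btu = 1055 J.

42000 Btu

In absolute terms T_C = 209.15 K and T_H = 297.35 K, so ΔT = 88.20 K.
The reversible limit is COP_R = T_C/ΔT = 2.371, so W_min = Q_C/COP = Q_C·ΔT/T_C.
W_min = 105000 × 88.20/209.15 = 44280 kJ = 41970 Btu.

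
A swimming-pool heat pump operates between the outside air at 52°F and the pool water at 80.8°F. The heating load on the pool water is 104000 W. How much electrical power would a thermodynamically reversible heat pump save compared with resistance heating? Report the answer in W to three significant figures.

98500 W

In absolute terms T_C = 284.26 K and T_H = 300.26 K, so ΔT = 16.00 K.
COP_Carnot = T_H/ΔT = 300.26/16.00 = 18.77.
Resistance heating needs Ẇ_res = Q̇_H = 104000 W; the reversible heat pump needs only Ẇ_hp = Q̇_H/COP = 5542 W.
Saving = 104000 − 5542 = 98460 W.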